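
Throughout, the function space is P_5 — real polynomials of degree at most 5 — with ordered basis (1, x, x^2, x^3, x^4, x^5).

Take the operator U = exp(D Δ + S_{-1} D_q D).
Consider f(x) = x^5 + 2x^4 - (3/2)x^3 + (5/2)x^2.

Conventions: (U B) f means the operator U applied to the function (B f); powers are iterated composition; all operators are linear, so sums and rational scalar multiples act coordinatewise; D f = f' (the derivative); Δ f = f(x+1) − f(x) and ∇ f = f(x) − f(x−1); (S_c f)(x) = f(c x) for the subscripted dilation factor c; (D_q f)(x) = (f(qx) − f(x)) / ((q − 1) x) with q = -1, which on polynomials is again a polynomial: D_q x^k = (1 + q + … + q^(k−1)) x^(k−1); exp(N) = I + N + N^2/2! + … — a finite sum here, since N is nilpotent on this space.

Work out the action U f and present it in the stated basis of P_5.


the image equals g(x) = x^5 + 2x^4 + (37/2)x^3 + (129/2)x^2 + 95x + 345/2

order-1 term: 20x^3 + 62x^2 + 35x + 37/2
order-2 term: 60x + 154
the series for exp(D Δ + S_{-1} D_q D) f terminates at order 2
exp(D Δ + S_{-1} D_q D) f = x^5 + 2x^4 + (37/2)x^3 + (129/2)x^2 + 95x + 345/2


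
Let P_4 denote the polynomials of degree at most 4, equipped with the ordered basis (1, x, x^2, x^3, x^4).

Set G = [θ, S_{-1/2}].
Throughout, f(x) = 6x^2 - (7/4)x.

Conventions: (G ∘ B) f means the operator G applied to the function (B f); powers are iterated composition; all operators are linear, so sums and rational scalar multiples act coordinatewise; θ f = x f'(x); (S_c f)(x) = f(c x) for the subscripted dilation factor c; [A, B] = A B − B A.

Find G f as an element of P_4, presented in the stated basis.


the image equals g(x) = 0

S_{-1/2} f = (3/2)x^2 + (7/8)x
θ S_{-1/2} f = 3x^2 + (7/8)x
θ f = 12x^2 - (7/4)x
S_{-1/2} θ f = 3x^2 + (7/8)x
[θ, S_{-1/2}] f = 0


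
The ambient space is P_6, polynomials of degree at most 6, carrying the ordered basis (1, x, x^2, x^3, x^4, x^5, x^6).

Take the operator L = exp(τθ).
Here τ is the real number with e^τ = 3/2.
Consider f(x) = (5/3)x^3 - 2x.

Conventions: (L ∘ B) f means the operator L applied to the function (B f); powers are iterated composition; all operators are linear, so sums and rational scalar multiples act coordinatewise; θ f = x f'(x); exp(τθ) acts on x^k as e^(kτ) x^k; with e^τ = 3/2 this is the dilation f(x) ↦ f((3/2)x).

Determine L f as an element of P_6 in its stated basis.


g(x) = (45/8)x^3 - 3x

exp(τθ) x^k = e^(kτ) x^k; with e^τ = 3/2 this sends x^k to (3/2)^k x^k
x ↦ 3/2 x
x^3 ↦ 27/8 x^3
applying this coordinatewise to f: exp(τθ) f = (45/8)x^3 - 3x


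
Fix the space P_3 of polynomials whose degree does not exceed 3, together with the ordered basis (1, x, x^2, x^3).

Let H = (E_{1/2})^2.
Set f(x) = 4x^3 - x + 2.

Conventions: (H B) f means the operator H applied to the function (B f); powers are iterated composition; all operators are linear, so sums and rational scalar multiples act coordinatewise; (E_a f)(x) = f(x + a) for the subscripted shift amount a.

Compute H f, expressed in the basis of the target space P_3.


the image equals g(x) = 4x^3 + 12x^2 + 11x + 5

E_{1/2} f = 4x^3 + 6x^2 + 2x + 2
E_{1/2} E_{1/2} f = 4x^3 + 12x^2 + 11x + 5


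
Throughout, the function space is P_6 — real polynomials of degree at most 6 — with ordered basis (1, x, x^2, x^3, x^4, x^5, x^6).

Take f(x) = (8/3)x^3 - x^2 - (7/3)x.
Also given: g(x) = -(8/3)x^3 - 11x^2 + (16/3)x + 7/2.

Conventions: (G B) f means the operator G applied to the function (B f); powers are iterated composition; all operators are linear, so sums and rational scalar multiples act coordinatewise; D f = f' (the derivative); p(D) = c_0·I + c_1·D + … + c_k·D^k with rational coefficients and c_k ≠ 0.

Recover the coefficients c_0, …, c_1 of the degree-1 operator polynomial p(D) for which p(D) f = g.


D^0 f = (8/3)x^3 - x^2 - (7/3)x
D^1 f = 8x^2 - 2x - 7/3
matching coefficients of g against c_0 f + c_1 Df + … from the top degree down determines the c_i
solution: c_0 = -1, c_1 = -3/2

p(D) = -I − (3/2)·D, i.e. c_0 = -1, c_1 = -3/2


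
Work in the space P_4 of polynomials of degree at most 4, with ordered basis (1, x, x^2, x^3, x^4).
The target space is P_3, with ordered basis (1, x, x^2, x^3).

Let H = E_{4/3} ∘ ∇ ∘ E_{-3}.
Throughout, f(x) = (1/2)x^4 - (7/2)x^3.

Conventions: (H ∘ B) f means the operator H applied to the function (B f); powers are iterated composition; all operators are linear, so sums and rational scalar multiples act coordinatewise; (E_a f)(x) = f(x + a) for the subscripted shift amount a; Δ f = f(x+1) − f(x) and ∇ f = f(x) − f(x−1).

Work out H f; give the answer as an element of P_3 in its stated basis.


E_{-3} f = (1/2)x^4 - (19/2)x^3 + (117/2)x^2 - (297/2)x + 135
∇ E_{-3} f = 2x^3 - (63/2)x^2 + (295/2)x - 217
E_{4/3} ∇ E_{-3} f = 2x^3 - (47/2)x^2 + (445/6)x - 1933/27

g(x) = 2x^3 - (47/2)x^2 + (445/6)x - 1933/27


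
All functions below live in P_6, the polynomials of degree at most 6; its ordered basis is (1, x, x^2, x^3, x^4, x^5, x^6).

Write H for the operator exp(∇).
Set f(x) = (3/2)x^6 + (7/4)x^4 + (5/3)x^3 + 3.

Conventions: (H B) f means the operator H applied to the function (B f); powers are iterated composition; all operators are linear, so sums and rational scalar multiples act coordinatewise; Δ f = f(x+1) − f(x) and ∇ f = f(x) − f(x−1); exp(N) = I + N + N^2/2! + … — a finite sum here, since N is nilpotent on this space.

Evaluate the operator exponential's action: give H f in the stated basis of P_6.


order-1 term: 9x^5 - (45/2)x^4 + 37x^3 - 28x^2 + 11x - 19/12
order-2 term: (45/2)x^4 - 90x^3 + 168x^2 - 151x + 215/4
order-3 term: 30x^3 - 135x^2 + 232x - 863/6
order-4 term: (45/2)x^2 - 90x + 397/4
order-5 term: 9x - 45/2
order-6 term: 3/2
the series for exp(∇) f terminates at order 6
exp(∇) f = (3/2)x^6 + 9x^5 + (7/4)x^4 - (64/3)x^3 + (55/2)x^2 + 11x - 125/12

the result is g(x) = (3/2)x^6 + 9x^5 + (7/4)x^4 - (64/3)x^3 + (55/2)x^2 + 11x - 125/12


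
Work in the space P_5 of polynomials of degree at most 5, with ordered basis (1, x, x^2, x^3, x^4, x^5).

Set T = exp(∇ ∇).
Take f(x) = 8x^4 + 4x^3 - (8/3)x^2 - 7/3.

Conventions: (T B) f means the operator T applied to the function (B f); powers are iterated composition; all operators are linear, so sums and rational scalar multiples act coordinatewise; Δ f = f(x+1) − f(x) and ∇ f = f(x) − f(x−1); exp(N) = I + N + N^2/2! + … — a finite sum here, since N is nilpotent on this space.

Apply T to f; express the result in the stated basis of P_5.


the image equals g(x) = 8x^4 + 4x^3 + (280/3)x^2 - 168x + 529/3

order-1 term: 96x^2 - 168x + 248/3
order-2 term: 96
the series for exp(∇ ∇) f terminates at order 2
exp(∇ ∇) f = 8x^4 + 4x^3 + (280/3)x^2 - 168x + 529/3


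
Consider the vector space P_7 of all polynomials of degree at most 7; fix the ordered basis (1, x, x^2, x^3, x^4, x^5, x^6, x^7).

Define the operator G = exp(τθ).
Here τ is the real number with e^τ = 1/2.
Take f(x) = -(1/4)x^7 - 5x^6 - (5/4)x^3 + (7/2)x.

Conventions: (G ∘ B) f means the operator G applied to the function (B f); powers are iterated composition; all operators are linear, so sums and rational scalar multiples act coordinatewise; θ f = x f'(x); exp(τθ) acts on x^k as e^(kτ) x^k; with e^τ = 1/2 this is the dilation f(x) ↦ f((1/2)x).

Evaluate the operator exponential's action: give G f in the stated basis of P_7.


the image equals g(x) = -(1/512)x^7 - (5/64)x^6 - (5/32)x^3 + (7/4)x

exp(τθ) x^k = e^(kτ) x^k; with e^τ = 1/2 this sends x^k to (1/2)^k x^k
x ↦ 1/2 x
x^3 ↦ 1/8 x^3
x^6 ↦ 1/64 x^6
x^7 ↦ 1/128 x^7
applying this coordinatewise to f: exp(τθ) f = -(1/512)x^7 - (5/64)x^6 - (5/32)x^3 + (7/4)x


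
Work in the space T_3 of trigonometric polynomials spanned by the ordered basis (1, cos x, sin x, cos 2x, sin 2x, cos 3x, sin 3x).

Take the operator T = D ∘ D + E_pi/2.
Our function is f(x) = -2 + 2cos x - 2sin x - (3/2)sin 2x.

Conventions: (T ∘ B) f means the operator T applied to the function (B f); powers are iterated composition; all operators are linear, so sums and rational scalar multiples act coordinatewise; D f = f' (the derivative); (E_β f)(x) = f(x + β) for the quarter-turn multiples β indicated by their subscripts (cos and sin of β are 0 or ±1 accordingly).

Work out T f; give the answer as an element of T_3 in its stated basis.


D f = -2cos x - 2sin x - 3cos 2x
D D f = -2cos x + 2sin x + 6sin 2x
E_pi/2 f = -2 - 2cos x - 2sin x + (3/2)sin 2x
(D ∘ D + E_pi/2) f = -2 - 4cos x + (15/2)sin 2x

g(x) = -2 - 4cos x + (15/2)sin 2x


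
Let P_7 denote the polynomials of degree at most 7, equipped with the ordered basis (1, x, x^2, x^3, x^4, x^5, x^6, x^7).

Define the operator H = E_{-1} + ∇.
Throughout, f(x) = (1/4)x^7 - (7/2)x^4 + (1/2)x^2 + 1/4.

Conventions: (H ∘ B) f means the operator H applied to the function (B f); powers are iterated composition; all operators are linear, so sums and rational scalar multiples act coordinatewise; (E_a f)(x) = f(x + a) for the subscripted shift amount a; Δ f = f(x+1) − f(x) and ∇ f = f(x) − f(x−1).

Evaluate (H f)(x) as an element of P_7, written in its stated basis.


g(x) = (1/4)x^7 - (7/2)x^4 + (1/2)x^2 + 1/4

E_{-1} f = (1/4)x^7 - (7/4)x^6 + (21/4)x^5 - (49/4)x^4 + (91/4)x^3 - (103/4)x^2 + (59/4)x - 3
∇ f = (7/4)x^6 - (21/4)x^5 + (35/4)x^4 - (91/4)x^3 + (105/4)x^2 - (59/4)x + 13/4
(E_{-1} + ∇) f = (1/4)x^7 - (7/2)x^4 + (1/2)x^2 + 1/4


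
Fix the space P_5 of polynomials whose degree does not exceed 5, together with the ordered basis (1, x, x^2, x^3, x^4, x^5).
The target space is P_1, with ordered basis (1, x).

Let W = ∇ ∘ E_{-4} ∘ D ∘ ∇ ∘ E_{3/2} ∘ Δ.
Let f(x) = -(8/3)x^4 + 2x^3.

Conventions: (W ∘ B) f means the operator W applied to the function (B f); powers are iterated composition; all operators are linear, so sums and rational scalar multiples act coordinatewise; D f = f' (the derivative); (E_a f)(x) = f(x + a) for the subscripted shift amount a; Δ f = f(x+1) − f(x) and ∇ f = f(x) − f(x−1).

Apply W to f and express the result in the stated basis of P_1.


the result is g(x) = -64

Δ f = -(32/3)x^3 - 10x^2 - (14/3)x - 2/3
E_{3/2} Δ f = -(32/3)x^3 - 58x^2 - (320/3)x - 397/6
∇ (E_{3/2} ∘ Δ) f = -32x^2 - 84x - 178/3
D ∇ (E_{3/2} ∘ Δ) f = -64x - 84
E_{-4} D ∇ (E_{3/2} ∘ Δ) f = -64x + 172
∇ E_{-4} D ∇ (E_{3/2} ∘ Δ) f = -64


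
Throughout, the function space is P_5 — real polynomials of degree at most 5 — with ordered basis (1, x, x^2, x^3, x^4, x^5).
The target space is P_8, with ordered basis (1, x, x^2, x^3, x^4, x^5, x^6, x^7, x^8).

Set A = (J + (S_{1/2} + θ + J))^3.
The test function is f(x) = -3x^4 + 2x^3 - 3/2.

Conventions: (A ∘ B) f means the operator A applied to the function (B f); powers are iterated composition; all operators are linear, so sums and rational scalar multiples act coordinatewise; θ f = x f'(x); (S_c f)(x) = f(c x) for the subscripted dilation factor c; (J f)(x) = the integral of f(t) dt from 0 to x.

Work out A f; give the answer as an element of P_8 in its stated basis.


the image equals g(x) = -(4/35)x^7 - (2837/480)x^6 - (178741/2560)x^5 - (664275/4096)x^4 + (15113/256)x^3 - (57/4)x^2 - (57/4)x - 3/2

J f = -(3/5)x^5 + (1/2)x^4 - (3/2)x
S_{1/2} f = -(3/16)x^4 + (1/4)x^3 - 3/2
θ f = -12x^4 + 6x^3
J f = -(3/5)x^5 + (1/2)x^4 - (3/2)x
(S_{1/2} + θ + J) f = -(3/5)x^5 - (187/16)x^4 + (25/4)x^3 - (3/2)x - 3/2
(J + (S_{1/2} + θ + J)) f = -(6/5)x^5 - (179/16)x^4 + (25/4)x^3 - 3x - 3/2
J (J + (S_{1/2} + θ + J)) f = -(1/5)x^6 - (179/80)x^5 + (25/16)x^4 - (3/2)x^2 - (3/2)x
S_{1/2} (J + (S_{1/2} + θ + J)) f = -(3/80)x^5 - (179/256)x^4 + (25/32)x^3 - (3/2)x - 3/2
θ (J + (S_{1/2} + θ + J)) f = -6x^5 - (179/4)x^4 + (75/4)x^3 - 3x
J (J + (S_{1/2} + θ + J)) f = -(1/5)x^6 - (179/80)x^5 + (25/16)x^4 - (3/2)x^2 - (3/2)x
(S_{1/2} + θ + J) (J + (S_{1/2} + θ + J)) f = -(1/5)x^6 - (331/40)x^5 - (11235/256)x^4 + (625/32)x^3 - (3/2)x^2 - 6x - 3/2
(J + (S_{1/2} + θ + J)) (J + (S_{1/2} + θ + J)) f = -(2/5)x^6 - (841/80)x^5 - (10835/256)x^4 + (625/32)x^3 - 3x^2 - (15/2)x - 3/2
J (J + (S_{1/2} + θ + J)) (J + (S_{1/2} + θ + J)) f = -(2/35)x^7 - (841/480)x^6 - (2167/256)x^5 + (625/128)x^4 - x^3 - (15/4)x^2 - (3/2)x
S_{1/2} (J + (S_{1/2} + θ + J)) (J + (S_{1/2} + θ + J)) f = -(1/160)x^6 - (841/2560)x^5 - (10835/4096)x^4 + (625/256)x^3 - (3/4)x^2 - (15/4)x - 3/2
θ (J + (S_{1/2} + θ + J)) (J + (S_{1/2} + θ + J)) f = -(12/5)x^6 - (841/16)x^5 - (10835/64)x^4 + (1875/32)x^3 - 6x^2 - (15/2)x
J (J + (S_{1/2} + θ + J)) (J + (S_{1/2} + θ + J)) f = -(2/35)x^7 - (841/480)x^6 - (2167/256)x^5 + (625/128)x^4 - x^3 - (15/4)x^2 - (3/2)x
(S_{1/2} + θ + J) (J + (S_{1/2} + θ + J)) (J + (S_{1/2} + θ + J)) f = -(2/35)x^7 - (499/120)x^6 - (157071/2560)x^5 - (684275/4096)x^4 + (15369/256)x^3 - (21/2)x^2 - (51/4)x - 3/2
(J + (S_{1/2} + θ + J)) (J + (S_{1/2} + θ + J)) (J + (S_{1/2} + θ + J)) f = -(4/35)x^7 - (2837/480)x^6 - (178741/2560)x^5 - (664275/4096)x^4 + (15113/256)x^3 - (57/4)x^2 - (57/4)x - 3/2


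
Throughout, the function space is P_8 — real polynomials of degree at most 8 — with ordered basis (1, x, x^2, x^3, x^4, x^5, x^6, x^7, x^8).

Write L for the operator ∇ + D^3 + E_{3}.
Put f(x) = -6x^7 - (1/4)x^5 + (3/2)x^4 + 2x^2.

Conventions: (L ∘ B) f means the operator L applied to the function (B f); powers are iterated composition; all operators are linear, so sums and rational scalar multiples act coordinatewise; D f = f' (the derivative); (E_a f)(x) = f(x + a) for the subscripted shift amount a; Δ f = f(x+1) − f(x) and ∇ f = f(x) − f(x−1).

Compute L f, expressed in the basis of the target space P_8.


the result is g(x) = -6x^7 - 168x^6 - (4033/4)x^5 - (14287/2)x^4 - 16796x^3 - 30755x^2 - 30456x - 13053

∇ f = -42x^6 + 126x^5 - (845/4)x^4 + (437/2)x^3 - (275/2)x^2 + (213/4)x - 39/4
D f = -42x^6 - (5/4)x^4 + 6x^3 + 4x
D D f = -252x^5 - 5x^3 + 18x^2 + 4
D D D f = -1260x^4 - 15x^2 + 36x
E_{3} f = -6x^7 - 126x^6 - (4537/4)x^5 - (22689/4)x^4 - (34029/2)x^3 - (61205/2)x^2 - (122181/4)x - 52173/4
(∇ + D^3 + E_{3}) f = -6x^7 - 168x^6 - (4033/4)x^5 - (14287/2)x^4 - 16796x^3 - 30755x^2 - 30456x - 13053


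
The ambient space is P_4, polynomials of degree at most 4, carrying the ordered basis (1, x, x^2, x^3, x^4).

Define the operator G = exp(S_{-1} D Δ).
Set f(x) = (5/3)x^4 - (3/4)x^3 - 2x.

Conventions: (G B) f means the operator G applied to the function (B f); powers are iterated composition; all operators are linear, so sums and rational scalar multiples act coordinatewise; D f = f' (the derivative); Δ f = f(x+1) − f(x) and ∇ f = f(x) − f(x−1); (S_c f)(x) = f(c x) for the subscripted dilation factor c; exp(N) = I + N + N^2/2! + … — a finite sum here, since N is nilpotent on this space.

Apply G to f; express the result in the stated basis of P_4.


the result is g(x) = (5/3)x^4 - (3/4)x^3 + 20x^2 - (35/2)x + 293/12

order-1 term: 20x^2 - (31/2)x + 53/12
order-2 term: 20
the series for exp(S_{-1} D Δ) f terminates at order 2
exp(S_{-1} D Δ) f = (5/3)x^4 - (3/4)x^3 + 20x^2 - (35/2)x + 293/12


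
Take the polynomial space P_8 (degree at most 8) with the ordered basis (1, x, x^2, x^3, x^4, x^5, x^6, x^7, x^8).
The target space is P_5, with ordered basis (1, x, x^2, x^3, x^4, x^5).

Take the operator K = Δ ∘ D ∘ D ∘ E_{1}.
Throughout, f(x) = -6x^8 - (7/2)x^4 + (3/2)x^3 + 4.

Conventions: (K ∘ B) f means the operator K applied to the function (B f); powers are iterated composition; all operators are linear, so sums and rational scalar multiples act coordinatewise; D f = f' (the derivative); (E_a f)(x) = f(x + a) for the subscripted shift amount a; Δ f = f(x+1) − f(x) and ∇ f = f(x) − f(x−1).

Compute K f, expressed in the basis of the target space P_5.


E_{1} f = -6x^8 - 48x^7 - 168x^6 - 336x^5 - (847/2)x^4 - (697/2)x^3 - (369/2)x^2 - (115/2)x - 4
D E_{1} f = -48x^7 - 336x^6 - 1008x^5 - 1680x^4 - 1694x^3 - (2091/2)x^2 - 369x - 115/2
D D E_{1} f = -336x^6 - 2016x^5 - 5040x^4 - 6720x^3 - 5082x^2 - 2091x - 369
Δ D D E_{1} f = -2016x^5 - 15120x^4 - 47040x^3 - 75600x^2 - 62580x - 21285

the image equals g(x) = -2016x^5 - 15120x^4 - 47040x^3 - 75600x^2 - 62580x - 21285


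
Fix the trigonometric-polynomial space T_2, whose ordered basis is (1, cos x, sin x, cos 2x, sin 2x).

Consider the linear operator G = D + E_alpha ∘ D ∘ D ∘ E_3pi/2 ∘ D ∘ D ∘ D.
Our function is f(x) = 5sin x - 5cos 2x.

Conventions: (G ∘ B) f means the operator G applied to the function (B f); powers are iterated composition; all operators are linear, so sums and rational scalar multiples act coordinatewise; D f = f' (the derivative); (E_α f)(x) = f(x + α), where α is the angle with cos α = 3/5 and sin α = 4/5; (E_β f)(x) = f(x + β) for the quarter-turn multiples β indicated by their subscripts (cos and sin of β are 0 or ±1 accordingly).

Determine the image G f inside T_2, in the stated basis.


D f = 5cos x + 10sin 2x
D f = 5cos x + 10sin 2x
D D f = -5sin x + 20cos 2x
D D D f = -5cos x - 40sin 2x
E_3pi/2 (D ∘ D ∘ D) f = -5sin x + 40sin 2x
D (E_3pi/2 ∘ D ∘ D ∘ D) f = -5cos x + 80cos 2x
D D (E_3pi/2 ∘ D ∘ D ∘ D) f = 5sin x - 160sin 2x
E_alpha D D (E_3pi/2 ∘ D ∘ D ∘ D) f = 4cos x + 3sin x - (768/5)cos 2x + (224/5)sin 2x
(D + E_alpha ∘ D ∘ D ∘ E_3pi/2 ∘ D ∘ D ∘ D) f = 9cos x + 3sin x - (768/5)cos 2x + (274/5)sin 2x

the image equals g(x) = 9cos x + 3sin x - (768/5)cos 2x + (274/5)sin 2x


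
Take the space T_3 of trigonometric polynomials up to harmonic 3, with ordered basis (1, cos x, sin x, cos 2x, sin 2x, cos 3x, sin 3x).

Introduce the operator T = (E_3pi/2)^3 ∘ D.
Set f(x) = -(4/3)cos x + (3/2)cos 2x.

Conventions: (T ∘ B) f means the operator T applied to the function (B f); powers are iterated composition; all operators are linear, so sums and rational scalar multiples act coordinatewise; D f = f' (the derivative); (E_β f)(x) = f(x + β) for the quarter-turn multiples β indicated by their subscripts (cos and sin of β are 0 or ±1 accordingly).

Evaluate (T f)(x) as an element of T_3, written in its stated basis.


g(x) = (4/3)cos x + 3sin 2x

D f = (4/3)sin x - 3sin 2x
E_3pi/2 D f = -(4/3)cos x + 3sin 2x
E_3pi/2 E_3pi/2 D f = -(4/3)sin x - 3sin 2x
E_3pi/2 E_3pi/2 E_3pi/2 D f = (4/3)cos x + 3sin 2x


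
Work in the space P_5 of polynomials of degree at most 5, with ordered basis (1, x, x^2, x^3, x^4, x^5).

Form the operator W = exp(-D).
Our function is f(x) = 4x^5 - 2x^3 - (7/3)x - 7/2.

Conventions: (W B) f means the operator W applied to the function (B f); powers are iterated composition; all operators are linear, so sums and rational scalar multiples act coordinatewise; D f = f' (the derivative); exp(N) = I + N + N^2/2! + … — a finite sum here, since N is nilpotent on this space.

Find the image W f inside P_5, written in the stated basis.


order-1 term: -20x^4 + 6x^2 + 7/3
order-2 term: 40x^3 - 6x
order-3 term: -40x^2 + 2
order-4 term: 20x
order-5 term: -4
the series for exp(-D) f terminates at order 5
exp(-D) f = 4x^5 - 20x^4 + 38x^3 - 34x^2 + (35/3)x - 19/6

the image equals g(x) = 4x^5 - 20x^4 + 38x^3 - 34x^2 + (35/3)x - 19/6


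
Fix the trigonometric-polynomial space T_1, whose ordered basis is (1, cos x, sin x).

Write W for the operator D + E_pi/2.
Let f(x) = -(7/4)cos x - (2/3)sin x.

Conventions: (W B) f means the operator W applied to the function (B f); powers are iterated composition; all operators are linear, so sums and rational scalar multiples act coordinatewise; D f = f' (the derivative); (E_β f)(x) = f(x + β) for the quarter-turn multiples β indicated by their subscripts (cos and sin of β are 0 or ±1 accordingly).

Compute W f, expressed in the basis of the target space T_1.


D f = -(2/3)cos x + (7/4)sin x
E_pi/2 f = -(2/3)cos x + (7/4)sin x
(D + E_pi/2) f = -(4/3)cos x + (7/2)sin x

the result is g(x) = -(4/3)cos x + (7/2)sin x


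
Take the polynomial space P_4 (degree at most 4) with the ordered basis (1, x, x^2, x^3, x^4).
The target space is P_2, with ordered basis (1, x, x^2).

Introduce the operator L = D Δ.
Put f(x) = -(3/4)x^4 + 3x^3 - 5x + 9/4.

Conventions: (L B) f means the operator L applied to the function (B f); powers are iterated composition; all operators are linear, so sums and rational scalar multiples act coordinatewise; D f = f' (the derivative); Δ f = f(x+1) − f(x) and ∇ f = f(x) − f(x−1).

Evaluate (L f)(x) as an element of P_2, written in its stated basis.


the result is g(x) = -9x^2 + 9x + 6

Δ f = -3x^3 + (9/2)x^2 + 6x - 11/4
D Δ f = -9x^2 + 9x + 6


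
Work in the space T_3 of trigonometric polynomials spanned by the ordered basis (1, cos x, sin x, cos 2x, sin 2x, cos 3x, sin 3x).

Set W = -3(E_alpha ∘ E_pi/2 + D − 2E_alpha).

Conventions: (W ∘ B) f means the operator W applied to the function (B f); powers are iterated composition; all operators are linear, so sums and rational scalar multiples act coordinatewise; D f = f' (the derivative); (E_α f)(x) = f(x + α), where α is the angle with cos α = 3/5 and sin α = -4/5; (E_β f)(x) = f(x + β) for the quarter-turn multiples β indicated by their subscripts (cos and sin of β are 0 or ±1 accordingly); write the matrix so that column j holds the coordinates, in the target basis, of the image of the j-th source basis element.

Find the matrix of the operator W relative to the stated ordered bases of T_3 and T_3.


image of 1: 3
image of cos x: (6/5)cos x + (48/5)sin x
image of sin x: -(48/5)cos x + (6/5)sin x
image of cos 2x: -(63/25)cos 2x + (366/25)sin 2x
image of sin 2x: -(366/25)cos 2x - (63/25)sin 2x
image of cos 3x: -(114/25)cos 3x + (348/25)sin 3x
image of sin 3x: -(348/25)cos 3x - (114/25)sin 3x
each image's coordinates form column j of the matrix

the matrix is [[3, 0, 0, 0, 0, 0, 0]; [0, 6/5, -48/5, 0, 0, 0, 0]; [0, 48/5, 6/5, 0, 0, 0, 0]; [0, 0, 0, -63/25, -366/25, 0, 0]; [0, 0, 0, 366/25, -63/25, 0, 0]; [0, 0, 0, 0, 0, -114/25, -348/25]; [0, 0, 0, 0, 0, 348/25, -114/25]] (rows listed top to bottom)


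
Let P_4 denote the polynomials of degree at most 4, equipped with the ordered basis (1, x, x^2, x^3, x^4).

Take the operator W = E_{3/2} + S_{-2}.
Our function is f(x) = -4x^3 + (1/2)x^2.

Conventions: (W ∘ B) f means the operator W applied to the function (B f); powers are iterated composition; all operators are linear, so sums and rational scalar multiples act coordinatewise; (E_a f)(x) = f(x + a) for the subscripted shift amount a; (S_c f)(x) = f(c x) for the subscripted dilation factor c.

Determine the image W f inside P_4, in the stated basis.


the result is g(x) = 28x^3 - (31/2)x^2 - (51/2)x - 99/8

E_{3/2} f = -4x^3 - (35/2)x^2 - (51/2)x - 99/8
S_{-2} f = 32x^3 + 2x^2
(E_{3/2} + S_{-2}) f = 28x^3 - (31/2)x^2 - (51/2)x - 99/8


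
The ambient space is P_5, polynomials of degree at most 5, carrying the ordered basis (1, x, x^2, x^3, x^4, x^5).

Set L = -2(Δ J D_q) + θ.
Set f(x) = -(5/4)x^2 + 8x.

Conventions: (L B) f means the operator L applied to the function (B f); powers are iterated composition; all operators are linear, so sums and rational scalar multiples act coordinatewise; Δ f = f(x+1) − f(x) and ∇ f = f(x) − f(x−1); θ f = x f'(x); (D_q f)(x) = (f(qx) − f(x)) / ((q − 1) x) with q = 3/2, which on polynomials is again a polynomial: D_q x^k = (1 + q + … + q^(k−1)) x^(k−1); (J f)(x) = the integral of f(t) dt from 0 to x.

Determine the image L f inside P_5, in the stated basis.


D_q f = -(25/8)x + 8
J D_q f = -(25/16)x^2 + 8x
Δ J D_q f = -(25/8)x + 103/16
(-2(Δ J D_q)) f = (25/4)x - 103/8
θ f = -(5/2)x^2 + 8x
(-2(Δ J D_q) + θ) f = -(5/2)x^2 + (57/4)x - 103/8

the result is g(x) = -(5/2)x^2 + (57/4)x - 103/8


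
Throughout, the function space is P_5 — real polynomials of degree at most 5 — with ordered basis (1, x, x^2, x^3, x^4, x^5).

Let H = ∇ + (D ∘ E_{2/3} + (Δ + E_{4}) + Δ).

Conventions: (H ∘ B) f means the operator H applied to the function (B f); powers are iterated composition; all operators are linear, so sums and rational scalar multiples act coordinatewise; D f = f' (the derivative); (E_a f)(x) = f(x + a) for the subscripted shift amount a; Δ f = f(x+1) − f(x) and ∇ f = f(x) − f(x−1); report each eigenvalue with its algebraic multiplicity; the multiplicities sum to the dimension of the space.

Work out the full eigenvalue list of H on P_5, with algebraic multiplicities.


image of 1: 1
image of x: x + 8
image of x^2: x^2 + 16x + 55/3
image of x^3: x^3 + 24x^2 + 55x + 205/3
image of x^4: x^4 + 32x^3 + 110x^2 + (820/3)x + 6971/27
image of x^5: x^5 + 40x^4 + (550/3)x^3 + (2050/3)x^2 + (34855/27)x + 83267/81
the matrix is upper triangular; its diagonal is (1, 1, 1, 1, 1, 1)
for a triangular matrix the eigenvalues are the diagonal entries, with algebraic multiplicity their repetition count

λ = 1 (multiplicity 6)


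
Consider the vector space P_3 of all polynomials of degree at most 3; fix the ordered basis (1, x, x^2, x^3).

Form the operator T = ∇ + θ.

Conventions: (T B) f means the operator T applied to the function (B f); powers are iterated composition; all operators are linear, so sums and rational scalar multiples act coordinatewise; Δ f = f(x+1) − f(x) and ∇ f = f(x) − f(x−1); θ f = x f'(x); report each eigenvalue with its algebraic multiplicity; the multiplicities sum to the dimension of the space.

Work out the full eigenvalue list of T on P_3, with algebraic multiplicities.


λ = 0 (multiplicity 1), λ = 1 (multiplicity 1), λ = 2 (multiplicity 1), λ = 3 (multiplicity 1)

image of 1: 0
image of x: x + 1
image of x^2: 2x^2 + 2x - 1
image of x^3: 3x^3 + 3x^2 - 3x + 1
the matrix is upper triangular; its diagonal is (0, 1, 2, 3)
for a triangular matrix the eigenvalues are the diagonal entries, with algebraic multiplicity their repetition count


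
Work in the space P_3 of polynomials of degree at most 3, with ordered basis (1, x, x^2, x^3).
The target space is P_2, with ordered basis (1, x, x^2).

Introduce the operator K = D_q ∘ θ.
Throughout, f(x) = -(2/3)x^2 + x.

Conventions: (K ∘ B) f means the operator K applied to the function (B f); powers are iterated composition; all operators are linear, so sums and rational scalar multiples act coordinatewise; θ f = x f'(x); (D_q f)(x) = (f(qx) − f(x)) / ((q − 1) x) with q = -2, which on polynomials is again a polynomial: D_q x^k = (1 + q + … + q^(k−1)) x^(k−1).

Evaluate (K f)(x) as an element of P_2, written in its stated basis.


θ f = -(4/3)x^2 + x
D_q θ f = (4/3)x + 1

the image equals g(x) = (4/3)x + 1


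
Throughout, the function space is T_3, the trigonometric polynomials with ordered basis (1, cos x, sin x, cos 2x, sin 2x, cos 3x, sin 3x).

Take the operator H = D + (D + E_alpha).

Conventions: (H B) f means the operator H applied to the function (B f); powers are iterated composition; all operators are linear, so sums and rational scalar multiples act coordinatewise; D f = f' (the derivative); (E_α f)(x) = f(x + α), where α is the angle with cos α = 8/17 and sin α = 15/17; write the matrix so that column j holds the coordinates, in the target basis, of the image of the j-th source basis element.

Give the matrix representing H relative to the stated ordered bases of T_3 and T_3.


the matrix is [[1, 0, 0, 0, 0, 0, 0]; [0, 8/17, 49/17, 0, 0, 0, 0]; [0, -49/17, 8/17, 0, 0, 0, 0]; [0, 0, 0, -161/289, 1396/289, 0, 0]; [0, 0, 0, -1396/289, -161/289, 0, 0]; [0, 0, 0, 0, 0, -4888/4913, 28983/4913]; [0, 0, 0, 0, 0, -28983/4913, -4888/4913]] (rows listed top to bottom)

image of 1: 1
image of cos x: (8/17)cos x - (49/17)sin x
image of sin x: (49/17)cos x + (8/17)sin x
image of cos 2x: -(161/289)cos 2x - (1396/289)sin 2x
image of sin 2x: (1396/289)cos 2x - (161/289)sin 2x
image of cos 3x: -(4888/4913)cos 3x - (28983/4913)sin 3x
image of sin 3x: (28983/4913)cos 3x - (4888/4913)sin 3x
each image's coordinates form column j of the matrix


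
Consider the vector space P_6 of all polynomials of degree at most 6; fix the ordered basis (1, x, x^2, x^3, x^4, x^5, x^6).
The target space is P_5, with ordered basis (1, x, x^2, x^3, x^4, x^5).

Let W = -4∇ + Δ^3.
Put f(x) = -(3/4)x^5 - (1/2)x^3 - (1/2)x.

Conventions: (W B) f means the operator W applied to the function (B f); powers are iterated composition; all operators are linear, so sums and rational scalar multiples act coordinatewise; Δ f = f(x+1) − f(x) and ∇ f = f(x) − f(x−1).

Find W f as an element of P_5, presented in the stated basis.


∇ f = -(15/4)x^4 + (15/2)x^3 - 9x^2 + (21/4)x - 7/4
(-4∇) f = 15x^4 - 30x^3 + 36x^2 - 21x + 7
Δ f = -(15/4)x^4 - (15/2)x^3 - 9x^2 - (21/4)x - 7/4
Δ Δ f = -15x^3 - 45x^2 - (111/2)x - 51/2
Δ Δ Δ f = -45x^2 - 135x - 231/2
(-4∇ + Δ^3) f = 15x^4 - 30x^3 - 9x^2 - 156x - 217/2

g(x) = 15x^4 - 30x^3 - 9x^2 - 156x - 217/2


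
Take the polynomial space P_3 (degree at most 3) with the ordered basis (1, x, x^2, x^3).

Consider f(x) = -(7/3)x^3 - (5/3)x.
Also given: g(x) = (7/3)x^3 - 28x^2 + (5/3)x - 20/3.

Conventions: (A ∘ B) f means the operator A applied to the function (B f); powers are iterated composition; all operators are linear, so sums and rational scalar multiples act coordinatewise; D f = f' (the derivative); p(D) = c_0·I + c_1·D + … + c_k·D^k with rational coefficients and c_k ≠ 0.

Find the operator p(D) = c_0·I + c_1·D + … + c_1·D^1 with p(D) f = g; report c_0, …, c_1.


c_0 = -1, c_1 = 4

D^0 f = -(7/3)x^3 - (5/3)x
D^1 f = -7x^2 - 5/3
matching coefficients of g against c_0 f + c_1 Df + … from the top degree down determines the c_i
solution: c_0 = -1, c_1 = 4


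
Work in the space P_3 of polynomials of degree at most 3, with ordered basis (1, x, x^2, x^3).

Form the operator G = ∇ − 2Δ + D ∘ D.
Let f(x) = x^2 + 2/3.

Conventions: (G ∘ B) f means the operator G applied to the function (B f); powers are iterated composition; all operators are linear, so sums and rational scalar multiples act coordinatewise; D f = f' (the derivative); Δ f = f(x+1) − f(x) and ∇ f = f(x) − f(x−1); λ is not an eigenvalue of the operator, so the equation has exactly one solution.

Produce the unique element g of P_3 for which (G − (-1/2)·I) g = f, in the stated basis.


write g with unknown coordinates in the stated basis and equate coefficients in (G − (-1/2)·I) g = f
solving from the highest basis element down gives g = 2x^2 + 8x + 64/3
check: G g = -4x - 10
so G g − (-1/2)·g = x^2 + 2/3 = f ✓

the result is g(x) = 2x^2 + 8x + 64/3


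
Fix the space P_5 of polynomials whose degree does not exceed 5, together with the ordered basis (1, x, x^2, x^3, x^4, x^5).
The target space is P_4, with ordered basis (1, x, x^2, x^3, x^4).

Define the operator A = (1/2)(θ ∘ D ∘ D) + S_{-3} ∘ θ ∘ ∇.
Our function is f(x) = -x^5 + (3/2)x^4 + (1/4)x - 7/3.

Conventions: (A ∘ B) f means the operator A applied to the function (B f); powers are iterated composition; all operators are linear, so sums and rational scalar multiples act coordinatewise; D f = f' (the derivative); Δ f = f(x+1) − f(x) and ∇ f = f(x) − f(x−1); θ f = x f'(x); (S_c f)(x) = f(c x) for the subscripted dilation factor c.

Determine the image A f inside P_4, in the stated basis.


D f = -5x^4 + 6x^3 + 1/4
D D f = -20x^3 + 18x^2
θ D D f = -60x^3 + 36x^2
((1/2)(θ ∘ D ∘ D)) f = -30x^3 + 18x^2
∇ f = -5x^4 + 16x^3 - 19x^2 + 11x - 9/4
θ ∇ f = -20x^4 + 48x^3 - 38x^2 + 11x
S_{-3} θ ∇ f = -1620x^4 - 1296x^3 - 342x^2 - 33x
((1/2)(θ ∘ D ∘ D) + S_{-3} ∘ θ ∘ ∇) f = -1620x^4 - 1326x^3 - 324x^2 - 33x

the result is g(x) = -1620x^4 - 1326x^3 - 324x^2 - 33x


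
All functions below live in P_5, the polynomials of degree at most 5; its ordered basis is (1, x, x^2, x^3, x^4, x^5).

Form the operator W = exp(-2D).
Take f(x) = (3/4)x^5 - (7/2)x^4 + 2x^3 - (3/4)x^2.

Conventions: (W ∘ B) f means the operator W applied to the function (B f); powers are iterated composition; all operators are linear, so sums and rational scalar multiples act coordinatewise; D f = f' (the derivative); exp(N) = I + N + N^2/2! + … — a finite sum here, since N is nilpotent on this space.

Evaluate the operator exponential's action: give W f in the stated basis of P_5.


order-1 term: -(15/2)x^4 + 28x^3 - 12x^2 + 3x
order-2 term: 30x^3 - 84x^2 + 24x - 3
order-3 term: -60x^2 + 112x - 16
order-4 term: 60x - 56
order-5 term: -24
the series for exp(-2D) f terminates at order 5
exp(-2D) f = (3/4)x^5 - 11x^4 + 60x^3 - (627/4)x^2 + 199x - 99

g(x) = (3/4)x^5 - 11x^4 + 60x^3 - (627/4)x^2 + 199x - 99


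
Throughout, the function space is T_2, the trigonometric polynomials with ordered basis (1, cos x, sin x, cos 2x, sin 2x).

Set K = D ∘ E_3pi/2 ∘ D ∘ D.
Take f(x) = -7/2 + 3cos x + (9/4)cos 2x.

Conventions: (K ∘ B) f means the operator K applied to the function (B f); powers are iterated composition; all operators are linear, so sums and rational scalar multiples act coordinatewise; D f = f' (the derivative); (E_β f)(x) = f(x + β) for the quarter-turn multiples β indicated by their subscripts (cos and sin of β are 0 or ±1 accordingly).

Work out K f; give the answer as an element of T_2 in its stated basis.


the result is g(x) = -3cos x - 18sin 2x

D f = -3sin x - (9/2)sin 2x
D D f = -3cos x - 9cos 2x
E_3pi/2 D D f = -3sin x + 9cos 2x
D E_3pi/2 D D f = -3cos x - 18sin 2x


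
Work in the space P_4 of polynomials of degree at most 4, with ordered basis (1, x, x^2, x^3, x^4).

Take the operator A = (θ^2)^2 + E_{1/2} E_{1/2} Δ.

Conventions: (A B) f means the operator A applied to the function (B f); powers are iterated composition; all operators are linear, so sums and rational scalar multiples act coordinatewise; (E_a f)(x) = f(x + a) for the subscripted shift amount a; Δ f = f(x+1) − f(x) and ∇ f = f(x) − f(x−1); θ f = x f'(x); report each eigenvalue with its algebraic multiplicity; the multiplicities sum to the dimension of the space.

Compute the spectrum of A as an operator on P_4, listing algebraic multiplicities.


λ = 0 (multiplicity 1), λ = 1 (multiplicity 1), λ = 16 (multiplicity 1), λ = 81 (multiplicity 1), λ = 256 (multiplicity 1)

image of 1: 0
image of x: x + 1
image of x^2: 16x^2 + 2x + 3
image of x^3: 81x^3 + 3x^2 + 9x + 7
image of x^4: 256x^4 + 4x^3 + 18x^2 + 28x + 15
the matrix is upper triangular; its diagonal is (0, 1, 16, 81, 256)
for a triangular matrix the eigenvalues are the diagonal entries, with algebraic multiplicity their repetition count


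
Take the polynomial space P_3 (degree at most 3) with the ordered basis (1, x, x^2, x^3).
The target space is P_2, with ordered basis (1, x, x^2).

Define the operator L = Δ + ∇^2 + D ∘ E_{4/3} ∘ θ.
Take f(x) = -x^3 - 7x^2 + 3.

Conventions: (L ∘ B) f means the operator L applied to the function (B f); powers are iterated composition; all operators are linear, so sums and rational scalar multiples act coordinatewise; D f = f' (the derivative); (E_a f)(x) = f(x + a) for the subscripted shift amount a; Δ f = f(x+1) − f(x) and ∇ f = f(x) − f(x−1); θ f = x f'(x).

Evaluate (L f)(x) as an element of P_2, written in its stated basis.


the result is g(x) = -12x^2 - 75x - 208/3

Δ f = -3x^2 - 17x - 8
∇ f = -3x^2 - 11x + 6
∇ ∇ f = -6x - 8
θ f = -3x^3 - 14x^2
E_{4/3} θ f = -3x^3 - 26x^2 - (160/3)x - 32
D E_{4/3} θ f = -9x^2 - 52x - 160/3
(Δ + ∇^2 + D ∘ E_{4/3} ∘ θ) f = -12x^2 - 75x - 208/3


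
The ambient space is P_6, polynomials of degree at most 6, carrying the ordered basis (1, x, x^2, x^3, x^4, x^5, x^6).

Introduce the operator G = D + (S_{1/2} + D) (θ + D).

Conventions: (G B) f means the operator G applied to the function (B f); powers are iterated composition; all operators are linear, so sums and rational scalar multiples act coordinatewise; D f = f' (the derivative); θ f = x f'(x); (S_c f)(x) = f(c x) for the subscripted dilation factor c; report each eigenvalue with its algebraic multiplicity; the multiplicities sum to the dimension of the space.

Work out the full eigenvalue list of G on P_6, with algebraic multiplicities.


λ = 0 (multiplicity 1), λ = 3/32 (multiplicity 1), λ = 5/32 (multiplicity 1), λ = 1/4 (multiplicity 1), λ = 3/8 (multiplicity 1), λ = 1/2 (multiplicity 2)

image of 1: 0
image of x: (1/2)x + 3
image of x^2: (1/2)x^2 + 7x + 2
image of x^3: (3/8)x^3 + (51/4)x^2 + 6x
image of x^4: (1/4)x^4 + (41/2)x^3 + 12x^2
image of x^5: (5/32)x^5 + (485/16)x^4 + 20x^3
image of x^6: (3/32)x^6 + (675/16)x^5 + 30x^4
the matrix is upper triangular; its diagonal is (0, 1/2, 1/2, 3/8, 1/4, 5/32, 3/32)
for a triangular matrix the eigenvalues are the diagonal entries, with algebraic multiplicity their repetition count


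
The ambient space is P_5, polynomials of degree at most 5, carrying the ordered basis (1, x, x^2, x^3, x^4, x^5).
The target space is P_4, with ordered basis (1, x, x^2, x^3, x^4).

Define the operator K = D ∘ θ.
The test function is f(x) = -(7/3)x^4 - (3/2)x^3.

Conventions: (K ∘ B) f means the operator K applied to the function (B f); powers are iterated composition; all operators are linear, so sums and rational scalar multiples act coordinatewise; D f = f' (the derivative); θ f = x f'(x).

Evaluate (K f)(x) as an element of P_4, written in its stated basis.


θ f = -(28/3)x^4 - (9/2)x^3
D θ f = -(112/3)x^3 - (27/2)x^2

g(x) = -(112/3)x^3 - (27/2)x^2


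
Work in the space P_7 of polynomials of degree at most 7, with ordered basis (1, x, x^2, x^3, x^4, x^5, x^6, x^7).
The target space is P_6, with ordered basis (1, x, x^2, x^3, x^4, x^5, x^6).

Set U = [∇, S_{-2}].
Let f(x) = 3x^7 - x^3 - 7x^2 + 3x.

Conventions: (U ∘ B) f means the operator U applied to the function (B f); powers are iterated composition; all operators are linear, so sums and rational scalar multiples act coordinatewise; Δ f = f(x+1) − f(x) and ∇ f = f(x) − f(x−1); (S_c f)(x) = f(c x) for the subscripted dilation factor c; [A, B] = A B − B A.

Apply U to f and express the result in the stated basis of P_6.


S_{-2} f = -384x^7 + 8x^3 - 28x^2 - 6x
∇ S_{-2} f = -2688x^6 + 8064x^5 - 13440x^4 + 13440x^3 - 8040x^2 + 2608x - 354
∇ f = 21x^6 - 63x^5 + 105x^4 - 105x^3 + 60x^2 - 32x + 12
S_{-2} ∇ f = 1344x^6 + 2016x^5 + 1680x^4 + 840x^3 + 240x^2 + 64x + 12
[∇, S_{-2}] f = -4032x^6 + 6048x^5 - 15120x^4 + 12600x^3 - 8280x^2 + 2544x - 366

g(x) = -4032x^6 + 6048x^5 - 15120x^4 + 12600x^3 - 8280x^2 + 2544x - 366


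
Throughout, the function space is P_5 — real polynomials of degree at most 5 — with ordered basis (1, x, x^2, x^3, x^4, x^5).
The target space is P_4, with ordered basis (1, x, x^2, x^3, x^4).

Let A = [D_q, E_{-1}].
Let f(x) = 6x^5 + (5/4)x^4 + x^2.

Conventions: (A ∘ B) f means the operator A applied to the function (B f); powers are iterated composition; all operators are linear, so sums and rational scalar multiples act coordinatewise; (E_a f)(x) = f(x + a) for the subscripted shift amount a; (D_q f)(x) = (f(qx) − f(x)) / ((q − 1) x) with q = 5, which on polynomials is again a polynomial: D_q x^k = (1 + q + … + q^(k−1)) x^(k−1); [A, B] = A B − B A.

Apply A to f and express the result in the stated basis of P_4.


g(x) = 14064x^3 - 25826x^2 + 17844x - 4462

E_{-1} f = 6x^5 - (115/4)x^4 + 55x^3 - (103/2)x^2 + 23x - 15/4
D_q E_{-1} f = 4686x^4 - 4485x^3 + 1705x^2 - 309x + 23
D_q f = 4686x^4 + 195x^3 + 6x
E_{-1} D_q f = 4686x^4 - 18549x^3 + 27531x^2 - 18153x + 4485
[D_q, E_{-1}] f = 14064x^3 - 25826x^2 + 17844x - 4462


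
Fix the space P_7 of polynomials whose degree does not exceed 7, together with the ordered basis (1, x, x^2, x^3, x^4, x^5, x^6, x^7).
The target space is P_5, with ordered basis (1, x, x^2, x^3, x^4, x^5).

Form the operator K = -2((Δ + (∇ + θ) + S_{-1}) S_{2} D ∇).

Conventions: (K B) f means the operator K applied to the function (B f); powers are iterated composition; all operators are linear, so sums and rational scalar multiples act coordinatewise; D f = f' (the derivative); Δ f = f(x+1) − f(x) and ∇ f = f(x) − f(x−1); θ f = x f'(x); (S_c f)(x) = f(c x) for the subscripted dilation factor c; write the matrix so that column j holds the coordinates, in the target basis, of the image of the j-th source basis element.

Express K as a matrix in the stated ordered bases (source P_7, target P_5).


the matrix is [[0, 0, -4, -42, 88, -790, 2148, -10178]; [0, 0, 0, 0, -384, 960, -9600, 30240]; [0, 0, 0, 0, -288, -1200, 4320, -64680]; [0, 0, 0, 0, 0, -640, -5760, 22400]; [0, 0, 0, 0, 0, 0, -4800, -10080]; [0, 0, 0, 0, 0, 0, 0, -10752]] (rows listed top to bottom)

image of 1: 0
image of x: 0
image of x^2: -4
image of x^3: -42
image of x^4: -288x^2 - 384x + 88
image of x^5: -640x^3 - 1200x^2 + 960x - 790
image of x^6: -4800x^4 - 5760x^3 + 4320x^2 - 9600x + 2148
image of x^7: -10752x^5 - 10080x^4 + 22400x^3 - 64680x^2 + 30240x - 10178
each image's coordinates form column j of the matrix
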